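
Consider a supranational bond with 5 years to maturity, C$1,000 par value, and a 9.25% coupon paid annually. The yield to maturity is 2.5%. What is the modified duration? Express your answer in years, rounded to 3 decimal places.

4.224 years

Periodic yield y = 0.025. First find Macaulay duration:
  t   CF        PV=CF/(1+0.025)^t    t·PV
  1        92.50        90.2439        90.2439
  2        92.50        88.0428       176.0857
  3        92.50        85.8954       257.6863
  4        92.50        83.8004       335.2017
  5     1,092.50       965.6108     4,828.0540
  Σ                  1,313.5934     5,687.2717
P = 1,313.5934; Macaulay duration = 5,687.2717 / 1,313.5934 = 4.32955 years.
Modified duration = D_Mac / (1 + y) = 4.32955 / 1.025 = 4.22395 years.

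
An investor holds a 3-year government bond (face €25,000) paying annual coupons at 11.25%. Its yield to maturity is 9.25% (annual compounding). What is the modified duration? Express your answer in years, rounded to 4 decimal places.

Periodic yield y = 0.0925. First find Macaulay duration:
  t   CF        PV=CF/(1+0.0925)^t    t·PV
  1     2,812.50     2,574.3707     2,574.3707
  2     2,812.50     2,356.4034     4,712.8068
  3    27,812.50    21,329.2552    63,987.7657
  Σ                 26,260.0293    71,274.9432
P = 26,260.0293; Macaulay duration = 71,274.9432 / 26,260.0293 = 2.71420 years.
Modified duration = D_Mac / (1 + y) = 2.71420 / 1.0925 = 2.48439 years.

2.4844 years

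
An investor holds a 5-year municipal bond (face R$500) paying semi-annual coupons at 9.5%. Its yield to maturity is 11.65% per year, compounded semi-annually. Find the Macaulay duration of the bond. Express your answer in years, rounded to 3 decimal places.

Periodic yield y = 0.05825. Discount each cash flow and weight by its period:
  t   CF        PV=CF/(1+0.05825)^t    t·PV
  1        23.75        22.4427        22.4427
  2        23.75        21.2074        42.4148
  3        23.75        20.0400        60.1201
  4        23.75        18.9370        75.7479
  5        23.75        17.8946        89.4730
  6        23.75        16.9096       101.4577
  7        23.75        15.9789       111.8520
  8        23.75        15.0993       120.7946
  9        23.75        14.2682       128.4138
  10      523.75       297.3317     2,973.3173
  Σ                    460.1095     3,726.0340
Price P = Σ PV = 460.1095.
Macaulay duration = Σ(t·PV) / P = 3,726.0340 / 460.1095 = 8.09815 half-year periods.
In years: 8.09815 / 2 = 4.04907 years.

4.049 years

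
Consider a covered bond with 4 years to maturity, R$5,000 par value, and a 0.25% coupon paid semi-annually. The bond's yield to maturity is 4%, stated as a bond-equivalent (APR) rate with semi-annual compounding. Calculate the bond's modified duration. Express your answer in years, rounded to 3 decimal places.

3.903 years

Periodic yield y = 0.02. First find Macaulay duration:
  t   CF        PV=CF/(1+0.02)^t    t·PV
  1         6.25         6.1275         6.1275
  2         6.25         6.0073        12.0146
  3         6.25         5.8895        17.6685
  4         6.25         5.7740        23.0961
  5         6.25         5.6608        28.3041
  6         6.25         5.5498        33.2989
  7         6.25         5.4410        38.0870
  8     5,006.25     4,272.7862    34,182.2894
  Σ                  4,313.2361    34,340.8861
P = 4,313.2361; Macaulay duration = 34,340.8861 / 4,313.2361 = 7.96175 half-year periods = 3.98087 years.
Modified duration = D_Mac / (1 + y) = 3.98087 / 1.02 = 3.90282 years.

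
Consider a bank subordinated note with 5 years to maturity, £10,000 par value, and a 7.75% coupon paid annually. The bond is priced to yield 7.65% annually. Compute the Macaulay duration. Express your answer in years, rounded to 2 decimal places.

4.33 years

Periodic yield y = 0.0765. Discount each cash flow and weight by its year:
  t   CF        PV=CF/(1+0.0765)^t    t·PV
  1       775.00       719.9257       719.9257
  2       775.00       668.7652     1,337.5303
  3       775.00       621.2403     1,863.7208
  4       775.00       577.0927     2,308.3707
  5    10,775.00     7,453.2744    37,266.3718
  Σ                 10,040.2981    43,495.9193
Price P = Σ PV = 10,040.2981.
Macaulay duration = Σ(t·PV) / P = 43,495.9193 / 10,040.2981 = 4.33213 years.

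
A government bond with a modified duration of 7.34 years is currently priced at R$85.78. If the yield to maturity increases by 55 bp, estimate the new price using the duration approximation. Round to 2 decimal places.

Duration approximation: ΔP/P ≈ -D_mod · Δy = -7.34 × (+0.0055) = -0.040370.
New price ≈ 85.78 × (1 - 0.040370) = 82.3170614.

R$82.32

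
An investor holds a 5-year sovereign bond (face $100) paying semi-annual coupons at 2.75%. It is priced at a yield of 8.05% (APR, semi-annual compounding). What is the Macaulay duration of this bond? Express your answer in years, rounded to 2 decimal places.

4.66 years

Periodic yield y = 0.04025. Discount each cash flow and weight by its period:
  t   CF        PV=CF/(1+0.04025)^t    t·PV
  1        1.375         1.3218         1.3218
  2        1.375         1.2707         2.5413
  3        1.375         1.2215         3.6645
  4        1.375         1.1742         4.6969
  5        1.375         1.1288         5.6440
  6        1.375         1.0851         6.5107
  7        1.375         1.0431         7.3019
  8        1.375         1.0028         8.0222
  9        1.375         0.9640         8.6757
  10     101.375        68.3209       683.2091
  Σ                     78.5329       731.5880
Price P = Σ PV = 78.5329.
Macaulay duration = Σ(t·PV) / P = 731.5880 / 78.5329 = 9.31569 half-year periods.
In years: 9.31569 / 2 = 4.65785 years.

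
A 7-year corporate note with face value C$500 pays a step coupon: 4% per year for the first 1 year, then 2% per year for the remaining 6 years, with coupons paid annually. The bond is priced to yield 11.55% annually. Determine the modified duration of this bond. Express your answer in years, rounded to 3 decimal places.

5.613 years

Periodic yield y = 0.1155. First find Macaulay duration:
  t   CF        PV=CF/(1+0.1155)^t    t·PV
  1        20.00        17.9292        17.9292
  2        10.00         8.0364        16.0728
  3        10.00         7.2043        21.6129
  4        10.00         6.4584        25.8334
  5        10.00         5.7896        28.9482
  6        10.00         5.1902        31.1411
  7       510.00       237.2920     1,661.0442
  Σ                    287.9001     1,802.5818
P = 287.9001; Macaulay duration = 1,802.5818 / 287.9001 = 6.26114 years.
Modified duration = D_Mac / (1 + y) = 6.26114 / 1.1155 = 5.61285 years.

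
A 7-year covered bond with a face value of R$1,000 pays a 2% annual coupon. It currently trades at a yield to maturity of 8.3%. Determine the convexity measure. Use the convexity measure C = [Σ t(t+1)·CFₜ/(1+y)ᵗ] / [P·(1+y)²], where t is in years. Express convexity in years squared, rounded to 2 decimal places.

43.21

With y = 0.083:
  t   CF        PV=CF/(1+0.083)^t    t·PV        t(t+1)·PV
  1        20.00        18.4672        18.4672          36.9344
  2        20.00        17.0519        34.1038         102.3115
  3        20.00        15.7451        47.2352         188.9409
  4        20.00        14.5384        58.1535         290.7677
  5        20.00        13.4242        67.1209         402.7253
  6        20.00        12.3954        74.3722         520.6053
  7     1,020.00       583.7152     4,086.0061      32,688.0492
  Σ                    675.3373     4,385.4590      34,230.3342
P = 675.3373.
Convexity = Σ t(t+1)·PV / [P·(1+y)²] = 34,230.3342 / (675.3373 × 1.172889) = 43.21490.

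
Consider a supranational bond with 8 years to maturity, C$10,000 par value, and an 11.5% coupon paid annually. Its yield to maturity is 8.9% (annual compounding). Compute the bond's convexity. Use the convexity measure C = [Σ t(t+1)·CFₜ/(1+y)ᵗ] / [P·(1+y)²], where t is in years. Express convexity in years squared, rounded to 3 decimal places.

With y = 0.089:
  t   CF        PV=CF/(1+0.089)^t    t·PV        t(t+1)·PV
  1     1,150.00     1,056.0147     1,056.0147       2,112.0294
  2     1,150.00       969.7105     1,939.4209       5,818.2628
  3     1,150.00       890.4596     2,671.3787      10,685.5147
  4     1,150.00       817.6855     3,270.7422      16,353.7109
  5     1,150.00       750.8591     3,754.2954      22,525.7726
  6     1,150.00       689.4941     4,136.9647      28,958.7527
  7     1,150.00       633.1443     4,432.0099      35,456.0792
  8    11,150.00     5,637.0493    45,096.3940     405,867.5461
  Σ                 11,444.4170    66,357.2205     527,777.6685
P = 11,444.4170.
Convexity = Σ t(t+1)·PV / [P·(1+y)²] = 527,777.6685 / (11,444.4170 × 1.185921) = 38.88674.

38.887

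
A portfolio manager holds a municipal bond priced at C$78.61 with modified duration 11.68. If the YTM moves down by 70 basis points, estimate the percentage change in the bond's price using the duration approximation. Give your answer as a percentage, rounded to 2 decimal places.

+8.18%

Duration approximation: ΔP/P ≈ -D_mod · Δy = -11.68 × (-0.007) = +0.081760.
As a percentage: +8.1760%.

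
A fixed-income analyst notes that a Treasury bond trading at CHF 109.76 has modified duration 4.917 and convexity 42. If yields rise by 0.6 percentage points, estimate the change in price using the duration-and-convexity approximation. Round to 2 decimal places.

-CHF 3.16

Duration effect: -D_mod·Δy = -4.917 × (+0.006) = -0.029502
Convexity effect: ½·C·(Δy)² = 0.5 × 42 × (0.006)² = +0.0007560
ΔP/P ≈ -0.029502 + 0.0007560 = -0.028746
ΔP ≈ 109.76 × (-0.028746) = -3.15516096.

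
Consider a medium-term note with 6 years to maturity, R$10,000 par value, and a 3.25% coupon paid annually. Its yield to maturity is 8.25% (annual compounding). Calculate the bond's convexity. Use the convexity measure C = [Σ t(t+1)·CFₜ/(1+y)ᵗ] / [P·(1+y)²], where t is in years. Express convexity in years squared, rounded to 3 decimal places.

31.688

With y = 0.0825:
  t   CF        PV=CF/(1+0.0825)^t    t·PV        t(t+1)·PV
  1       325.00       300.2309       300.2309         600.4619
  2       325.00       277.3496       554.6992       1,664.0976
  3       325.00       256.2121       768.6363       3,074.5453
  4       325.00       236.6855       946.7422       4,733.7110
  5       325.00       218.6472     1,093.2358       6,559.4147
  6    10,325.00     6,416.8610    38,501.1659     269,508.1610
  Σ                  7,705.9863    42,164.7103     286,140.3914
P = 7,705.9863.
Convexity = Σ t(t+1)·PV / [P·(1+y)²] = 286,140.3914 / (7,705.9863 × 1.171806) = 31.68802.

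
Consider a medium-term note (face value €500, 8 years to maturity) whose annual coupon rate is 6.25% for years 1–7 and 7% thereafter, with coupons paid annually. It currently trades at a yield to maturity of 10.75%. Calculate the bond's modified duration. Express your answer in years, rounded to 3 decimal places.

Periodic yield y = 0.1075. First find Macaulay duration:
  t   CF        PV=CF/(1+0.1075)^t    t·PV
  1        31.25        28.2167        28.2167
  2        31.25        25.4778        50.9557
  3        31.25        23.0048        69.0145
  4        31.25        20.7718        83.0874
  5        31.25        18.7556        93.7781
  6        31.25        16.9351       101.6106
  7        31.25        15.2913       107.0390
  8       535.00       236.3763     1,891.0103
  Σ                    384.8295     2,424.7121
P = 384.8295; Macaulay duration = 2,424.7121 / 384.8295 = 6.30074 years.
Modified duration = D_Mac / (1 + y) = 6.30074 / 1.1075 = 5.68916 years.

5.689 years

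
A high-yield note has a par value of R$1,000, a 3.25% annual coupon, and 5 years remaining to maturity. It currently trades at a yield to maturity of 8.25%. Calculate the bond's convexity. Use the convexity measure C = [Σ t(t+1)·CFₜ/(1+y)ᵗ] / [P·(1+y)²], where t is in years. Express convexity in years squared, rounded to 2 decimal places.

With y = 0.0825:
  t   CF        PV=CF/(1+0.0825)^t    t·PV        t(t+1)·PV
  1        32.50        30.0231        30.0231          60.0462
  2        32.50        27.7350        55.4699         166.4098
  3        32.50        25.6212        76.8636         307.4545
  4        32.50        23.6686        94.6742         473.3711
  5     1,032.50       694.6252     3,473.1260      20,838.7560
  Σ                    801.6730     3,730.1569      21,846.0376
P = 801.6730.
Convexity = Σ t(t+1)·PV / [P·(1+y)²] = 21,846.0376 / (801.6730 × 1.171806) = 23.25517.

23.26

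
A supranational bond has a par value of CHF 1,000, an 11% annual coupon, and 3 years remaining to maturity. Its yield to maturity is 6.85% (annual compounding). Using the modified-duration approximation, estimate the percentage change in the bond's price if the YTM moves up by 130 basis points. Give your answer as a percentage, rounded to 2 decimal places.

-3.32%

Periodic yield y = 0.0685. Modified duration first:
  t   CF        PV=CF/(1+0.0685)^t    t·PV
  1       110.00       102.9481       102.9481
  2       110.00        96.3482       192.6964
  3     1,110.00       909.9120     2,729.7360
  Σ                  1,109.2083     3,025.3805
P = 1,109.2083; D_Mac = 2.72751 yrs; D_mod = 2.72751/(1+0.0685) = 2.55266 yrs.
ΔP/P ≈ -D_mod · Δy = -2.55266 × (+0.013) = -0.033185 = -3.3185%.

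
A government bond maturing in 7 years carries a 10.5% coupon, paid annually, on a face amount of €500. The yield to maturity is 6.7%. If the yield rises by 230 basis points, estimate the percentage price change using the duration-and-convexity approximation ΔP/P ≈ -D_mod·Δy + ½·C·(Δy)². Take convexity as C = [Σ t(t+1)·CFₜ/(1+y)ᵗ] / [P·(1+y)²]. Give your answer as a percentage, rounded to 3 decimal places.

With y = 0.067:
  t   CF        PV=CF/(1+0.067)^t    t·PV        t(t+1)·PV
  1        52.50        49.2034        49.2034          98.4067
  2        52.50        46.1138        92.2275         276.6825
  3        52.50        43.2181       129.6544         518.6176
  4        52.50        40.5043       162.0174         810.0869
  5        52.50        37.9610       189.8048       1,138.8289
  6        52.50        35.5773       213.4637       1,494.2459
  7       552.50       350.8984     2,456.2886      19,650.3085
  Σ                    603.4762     3,292.6598      23,987.1771
P = 603.4762; D_Mac = 5.45615 yrs; D_mod = 5.11355 yrs; C = 34.91324.
Duration effect: -5.11355 × (+0.023) = -0.117612
Convexity effect: 0.5 × 34.91324 × (0.023)² = +0.0092346
ΔP/P ≈ -0.117612 + 0.0092346 = -0.108377 = -10.8377%.

-10.838%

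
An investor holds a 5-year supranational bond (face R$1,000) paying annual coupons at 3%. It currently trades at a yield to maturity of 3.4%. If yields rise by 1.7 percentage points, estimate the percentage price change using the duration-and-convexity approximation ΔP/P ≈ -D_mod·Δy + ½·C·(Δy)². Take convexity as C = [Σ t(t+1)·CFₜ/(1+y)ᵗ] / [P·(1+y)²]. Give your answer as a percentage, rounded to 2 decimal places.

With y = 0.034:
  t   CF        PV=CF/(1+0.034)^t    t·PV        t(t+1)·PV
  1        30.00        29.0135        29.0135          58.0271
  2        30.00        28.0595        56.1190         168.3571
  3        30.00        27.1369        81.4106         325.6424
  4        30.00        26.2445       104.9782         524.8910
  5     1,030.00       871.4341     4,357.1703      26,143.0218
  Σ                    981.8885     4,628.6917      27,219.9393
P = 981.8885; D_Mac = 4.71407 yrs; D_mod = 4.55906 yrs; C = 25.92889.
Duration effect: -4.55906 × (+0.017) = -0.077504
Convexity effect: 0.5 × 25.92889 × (0.017)² = +0.0037467
ΔP/P ≈ -0.077504 + 0.0037467 = -0.073757 = -7.3757%.

-7.38%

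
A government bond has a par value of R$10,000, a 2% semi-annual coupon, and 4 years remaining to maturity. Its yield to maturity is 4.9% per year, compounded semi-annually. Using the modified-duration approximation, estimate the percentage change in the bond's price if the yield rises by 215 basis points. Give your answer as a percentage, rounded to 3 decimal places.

-8.089%

Periodic yield y = 0.0245. Modified duration first:
  t   CF        PV=CF/(1+0.0245)^t    t·PV
  1       100.00        97.6086        97.6086
  2       100.00        95.2744       190.5487
  3       100.00        92.9960       278.9879
  4       100.00        90.7721       363.0882
  5       100.00        88.6013       443.0066
  6       100.00        86.4825       518.8950
  7       100.00        84.4143       590.9004
  8    10,100.00     8,321.9609    66,575.6873
  Σ                  8,958.1101    69,058.7228
P = 8,958.1101; D_Mac = 7.70907 half-year periods = 3.85454 yrs; D_mod = 3.85454/(1+0.0245) = 3.76236 yrs.
ΔP/P ≈ -D_mod · Δy = -3.76236 × (+0.0215) = -0.080891 = -8.0891%.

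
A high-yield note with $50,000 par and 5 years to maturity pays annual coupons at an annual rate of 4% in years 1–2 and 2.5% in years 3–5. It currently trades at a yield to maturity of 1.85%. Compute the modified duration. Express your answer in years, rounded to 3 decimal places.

4.591 years

Periodic yield y = 0.0185. First find Macaulay duration:
  t   CF        PV=CF/(1+0.0185)^t    t·PV
  1     2,000.00     1,963.6721     1,963.6721
  2     2,000.00     1,928.0040     3,856.0080
  3     1,250.00     1,183.1149     3,549.3446
  4     1,250.00     1,161.6248     4,646.4992
  5    51,250.00    46,761.5290   233,807.6449
  Σ                 52,997.9447   247,823.1688
P = 52,997.9447; Macaulay duration = 247,823.1688 / 52,997.9447 = 4.67609 years.
Modified duration = D_Mac / (1 + y) = 4.67609 / 1.0185 = 4.59115 years.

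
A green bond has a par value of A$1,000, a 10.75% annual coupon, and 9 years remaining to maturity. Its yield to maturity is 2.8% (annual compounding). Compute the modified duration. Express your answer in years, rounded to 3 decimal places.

Periodic yield y = 0.028. First find Macaulay duration:
  t   CF        PV=CF/(1+0.028)^t    t·PV
  1       107.50       104.5720       104.5720
  2       107.50       101.7237       203.4474
  3       107.50        98.9530       296.8591
  4       107.50        96.2578       385.0313
  5       107.50        93.6360       468.1800
  6       107.50        91.0856       546.5137
  7       107.50        88.6047       620.2328
  8       107.50        86.1913       689.5306
  9     1,107.50       863.7851     7,774.0658
  Σ                  1,624.8093    11,088.4327
P = 1,624.8093; Macaulay duration = 11,088.4327 / 1,624.8093 = 6.82445 years.
Modified duration = D_Mac / (1 + y) = 6.82445 / 1.028 = 6.63857 years.

6.639 years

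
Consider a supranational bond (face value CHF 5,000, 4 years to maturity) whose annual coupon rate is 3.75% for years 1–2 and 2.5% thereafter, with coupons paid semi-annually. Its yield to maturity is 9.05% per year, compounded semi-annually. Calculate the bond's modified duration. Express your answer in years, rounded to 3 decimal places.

3.571 years

Periodic yield y = 0.04525. First find Macaulay duration:
  t   CF        PV=CF/(1+0.04525)^t    t·PV
  1        93.75        89.6915        89.6915
  2        93.75        85.8086       171.6172
  3        93.75        82.0939       246.2816
  4        93.75        78.5399       314.1598
  5        62.50        50.0932       250.4662
  6        62.50        47.9247       287.5479
  7        62.50        45.8499       320.9496
  8     5,062.50     3,553.0689    28,424.5510
  Σ                  4,033.0706    30,105.2648
P = 4,033.0706; Macaulay duration = 30,105.2648 / 4,033.0706 = 7.46460 half-year periods = 3.73230 years.
Modified duration = D_Mac / (1 + y) = 3.73230 / 1.04525 = 3.57073 years.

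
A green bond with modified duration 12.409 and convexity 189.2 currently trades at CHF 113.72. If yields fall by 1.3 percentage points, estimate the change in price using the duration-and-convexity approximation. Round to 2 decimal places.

Duration effect: -D_mod·Δy = -12.409 × (-0.013) = +0.161317
Convexity effect: ½·C·(Δy)² = 0.5 × 189.2 × (-0.013)² = +0.0159874
ΔP/P ≈ +0.161317 + 0.0159874 = +0.1773044
ΔP ≈ 113.72 × (+0.1773044) = +20.163056368.

+CHF 20.16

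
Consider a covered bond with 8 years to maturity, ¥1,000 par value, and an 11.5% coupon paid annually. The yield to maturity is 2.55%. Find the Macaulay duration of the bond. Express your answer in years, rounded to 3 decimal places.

Periodic yield y = 0.0255. Discount each cash flow and weight by its year:
  t   CF        PV=CF/(1+0.0255)^t    t·PV
  1       115.00       112.1404       112.1404
  2       115.00       109.3519       218.7039
  3       115.00       106.6328       319.8984
  4       115.00       103.9813       415.9251
  5       115.00       101.3957       506.9785
  6       115.00        98.8744       593.2464
  7       115.00        96.4158       674.9106
  8     1,115.00       911.5690     7,292.5520
  Σ                  1,640.3614    10,134.3553
Price P = Σ PV = 1,640.3614.
Macaulay duration = Σ(t·PV) / P = 10,134.3553 / 1,640.3614 = 6.17812 years.

6.178 years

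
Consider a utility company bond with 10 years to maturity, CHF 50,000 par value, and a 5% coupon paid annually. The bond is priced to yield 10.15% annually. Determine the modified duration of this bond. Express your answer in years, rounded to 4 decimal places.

Periodic yield y = 0.1015. First find Macaulay duration:
  t   CF        PV=CF/(1+0.1015)^t    t·PV
  1     2,500.00     2,269.6323     2,269.6323
  2     2,500.00     2,060.4923     4,120.9847
  3     2,500.00     1,870.6240     5,611.8720
  4     2,500.00     1,698.2515     6,793.0059
  5     2,500.00     1,541.7626     7,708.8129
  6     2,500.00     1,399.6937     8,398.1620
  7     2,500.00     1,270.7160     8,895.0120
  8     2,500.00     1,153.6232     9,228.9859
  9     2,500.00     1,047.3202     9,425.8821
  10   52,500.00    19,967.0676   199,670.6761
  Σ                 34,279.1835   262,123.0261
P = 34,279.1835; Macaulay duration = 262,123.0261 / 34,279.1835 = 7.64671 years.
Modified duration = D_Mac / (1 + y) = 7.64671 / 1.1015 = 6.94209 years.

6.9421 years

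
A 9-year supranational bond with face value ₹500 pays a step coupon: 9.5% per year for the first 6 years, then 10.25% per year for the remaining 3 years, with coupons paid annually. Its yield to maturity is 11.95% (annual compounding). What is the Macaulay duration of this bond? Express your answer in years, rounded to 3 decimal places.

Periodic yield y = 0.1195. Discount each cash flow and weight by its year:
  t   CF        PV=CF/(1+0.1195)^t    t·PV
  1        47.50        42.4297        42.4297
  2        47.50        37.9005        75.8011
  3        47.50        33.8549       101.5646
  4        47.50        30.2411       120.9643
  5        47.50        27.0130       135.0651
  6        47.50        24.1295       144.7772
  7        51.25        23.2555       162.7883
  8        51.25        20.7731       166.1847
  9       551.25       199.5868     1,796.2808
  Σ                    439.1840     2,745.8559
Price P = Σ PV = 439.1840.
Macaulay duration = Σ(t·PV) / P = 2,745.8559 / 439.1840 = 6.25218 years.

6.252 years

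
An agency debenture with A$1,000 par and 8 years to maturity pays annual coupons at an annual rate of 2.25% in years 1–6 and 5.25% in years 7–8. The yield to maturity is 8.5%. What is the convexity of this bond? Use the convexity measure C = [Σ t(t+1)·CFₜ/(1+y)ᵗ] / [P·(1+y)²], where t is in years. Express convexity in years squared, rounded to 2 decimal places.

With y = 0.085:
  t   CF        PV=CF/(1+0.085)^t    t·PV        t(t+1)·PV
  1        22.50        20.7373        20.7373          41.4747
  2        22.50        19.1127        38.2255         114.6765
  3        22.50        17.6154        52.8463         211.3852
  4        22.50        16.2354        64.9417         324.7084
  5        22.50        14.9635        74.8176         448.9057
  6        22.50        13.7913        82.7476         579.2331
  7        52.50        29.6586       207.6104       1,660.8835
  8     1,052.50       548.0046     4,384.0367      39,456.3307
  Σ                    680.1189     4,925.9632      42,837.5977
P = 680.1189.
Convexity = Σ t(t+1)·PV / [P·(1+y)²] = 42,837.5977 / (680.1189 × 1.177225) = 53.50332.

53.50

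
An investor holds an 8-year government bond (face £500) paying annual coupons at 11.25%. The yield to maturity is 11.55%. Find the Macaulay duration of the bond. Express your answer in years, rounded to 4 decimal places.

5.6557 years

Periodic yield y = 0.1155. Discount each cash flow and weight by its year:
  t   CF        PV=CF/(1+0.1155)^t    t·PV
  1        56.25        50.4258        50.4258
  2        56.25        45.2047        90.4094
  3        56.25        40.5241       121.5724
  4        56.25        36.3282       145.3129
  5        56.25        32.5668       162.8338
  6        56.25        29.1948       175.1686
  7        56.25        26.1719       183.2034
  8       556.25       232.0136     1,856.1087
  Σ                    492.4299     2,785.0351
Price P = Σ PV = 492.4299.
Macaulay duration = Σ(t·PV) / P = 2,785.0351 / 492.4299 = 5.65570 years.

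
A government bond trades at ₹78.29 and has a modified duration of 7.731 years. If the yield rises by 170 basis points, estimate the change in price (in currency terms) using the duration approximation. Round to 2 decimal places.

-₹10.29

Duration approximation: ΔP/P ≈ -D_mod · Δy = -7.731 × (+0.017) = -0.131427.
ΔP ≈ 78.29 × (-0.131427) = -10.28941983.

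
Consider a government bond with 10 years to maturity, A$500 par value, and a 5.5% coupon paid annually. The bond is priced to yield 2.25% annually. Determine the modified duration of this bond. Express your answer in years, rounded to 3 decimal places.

Periodic yield y = 0.0225. First find Macaulay duration:
  t   CF        PV=CF/(1+0.0225)^t    t·PV
  1        27.50        26.8949        26.8949
  2        27.50        26.3030        52.6061
  3        27.50        25.7243        77.1728
  4        27.50        25.1582       100.6328
  5        27.50        24.6046       123.0229
  6        27.50        24.0632       144.3790
  7        27.50        23.5337       164.7356
  8        27.50        23.0158       184.1264
  9        27.50        22.5093       202.5841
  10      527.50       422.2691     4,222.6909
  Σ                    644.0760     5,298.8455
P = 644.0760; Macaulay duration = 5,298.8455 / 644.0760 = 8.22705 years.
Modified duration = D_Mac / (1 + y) = 8.22705 / 1.0225 = 8.04601 years.

8.046 years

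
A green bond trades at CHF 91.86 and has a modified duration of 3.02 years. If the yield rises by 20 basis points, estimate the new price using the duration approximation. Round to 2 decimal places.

Duration approximation: ΔP/P ≈ -D_mod · Δy = -3.02 × (+0.002) = -0.006040.
New price ≈ 91.86 × (1 - 0.006040) = 91.3051656.

CHF 91.31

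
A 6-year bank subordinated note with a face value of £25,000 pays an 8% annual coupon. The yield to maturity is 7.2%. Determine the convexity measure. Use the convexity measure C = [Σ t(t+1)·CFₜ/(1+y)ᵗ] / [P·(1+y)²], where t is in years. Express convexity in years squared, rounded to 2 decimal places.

28.62

With y = 0.072:
  t   CF        PV=CF/(1+0.072)^t    t·PV        t(t+1)·PV
  1     2,000.00     1,865.6716     1,865.6716       3,731.3433
  2     2,000.00     1,740.3653     3,480.7307      10,442.1920
  3     2,000.00     1,623.4751     4,870.4254      19,481.7015
  4     2,000.00     1,514.4358     6,057.7430      30,288.7151
  5     2,000.00     1,412.7199     7,063.5996      42,381.5976
  6    27,000.00    17,790.7826   106,744.6954     747,212.8680
  Σ                 25,947.4504   130,082.8657     853,538.4175
P = 25,947.4504.
Convexity = Σ t(t+1)·PV / [P·(1+y)²] = 853,538.4175 / (25,947.4504 × 1.149184) = 28.62456.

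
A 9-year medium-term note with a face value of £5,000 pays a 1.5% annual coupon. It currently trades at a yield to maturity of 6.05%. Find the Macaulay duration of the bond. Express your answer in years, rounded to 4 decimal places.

8.3534 years

Periodic yield y = 0.0605. Discount each cash flow and weight by its year:
  t   CF        PV=CF/(1+0.0605)^t    t·PV
  1        75.00        70.7214        70.7214
  2        75.00        66.6868       133.3736
  3        75.00        62.8824       188.6473
  4        75.00        59.2951       237.1803
  5        75.00        55.9124       279.5618
  6        75.00        52.7226       316.3359
  7        75.00        49.7149       348.0043
  8        75.00        46.8787       375.0299
  9     5,075.00     2,991.1624    26,920.4615
  Σ                  3,455.9767    28,869.3159
Price P = Σ PV = 3,455.9767.
Macaulay duration = Σ(t·PV) / P = 28,869.3159 / 3,455.9767 = 8.35345 years.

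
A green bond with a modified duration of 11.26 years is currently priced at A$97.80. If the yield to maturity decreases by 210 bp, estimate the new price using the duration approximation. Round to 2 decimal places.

Duration approximation: ΔP/P ≈ -D_mod · Δy = -11.26 × (-0.021) = +0.236460.
New price ≈ 97.80 × (1 + 0.236460) = 120.925788.

A$120.93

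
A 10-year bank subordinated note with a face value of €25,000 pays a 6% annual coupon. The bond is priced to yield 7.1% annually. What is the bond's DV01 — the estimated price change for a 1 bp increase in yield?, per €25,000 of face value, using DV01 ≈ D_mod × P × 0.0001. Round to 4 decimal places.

€16.5915

Periodic yield y = 0.071.
  t   CF        PV=CF/(1+0.071)^t    t·PV
  1     1,500.00     1,400.5602     1,400.5602
  2     1,500.00     1,307.7126     2,615.4253
  3     1,500.00     1,221.0202     3,663.0606
  4     1,500.00     1,140.0749     4,560.2995
  5     1,500.00     1,064.4957     5,322.4784
  6     1,500.00       993.9269     5,963.5613
  7     1,500.00       928.0363     6,496.2541
  8     1,500.00       866.5138     6,932.1105
  9     1,500.00       809.0699     7,281.6287
  10   26,500.00    13,346.0014   133,460.0139
  Σ                 23,077.4118   177,695.3925
P = 23,077.4118; D_Mac = 7.69997 yrs; D_mod = 7.18952 yrs.
DV01 ≈ 7.18952 × 23,077.4118 × 0.0001 = 16.591540.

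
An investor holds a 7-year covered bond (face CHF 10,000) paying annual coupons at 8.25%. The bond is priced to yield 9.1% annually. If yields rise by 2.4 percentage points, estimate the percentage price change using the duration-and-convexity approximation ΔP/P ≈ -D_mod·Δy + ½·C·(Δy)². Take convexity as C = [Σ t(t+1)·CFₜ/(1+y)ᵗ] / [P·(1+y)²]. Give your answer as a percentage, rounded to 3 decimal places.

-11.229%

With y = 0.091:
  t   CF        PV=CF/(1+0.091)^t    t·PV        t(t+1)·PV
  1       825.00       756.1870       756.1870       1,512.3740
  2       825.00       693.1136     1,386.2273       4,158.6819
  3       825.00       635.3012     1,905.9037       7,623.6148
  4       825.00       582.3109     2,329.2437      11,646.2187
  5       825.00       533.7405     2,668.7027      16,012.2164
  6       825.00       489.2214     2,935.3284      20,547.2987
  7    10,825.00     5,883.7560    41,186.2917     329,490.3335
  Σ                  9,573.6307    53,167.8845     390,990.7380
P = 9,573.6307; D_Mac = 5.55358 yrs; D_mod = 5.09035 yrs; C = 34.31155.
Duration effect: -5.09035 × (+0.024) = -0.122168
Convexity effect: 0.5 × 34.31155 × (0.024)² = +0.0098817
ΔP/P ≈ -0.122168 + 0.0098817 = -0.112287 = -11.2287%.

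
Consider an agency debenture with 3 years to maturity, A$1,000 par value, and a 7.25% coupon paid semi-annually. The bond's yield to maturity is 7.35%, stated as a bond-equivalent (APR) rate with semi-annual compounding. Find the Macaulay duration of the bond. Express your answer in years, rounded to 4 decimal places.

Periodic yield y = 0.03675. Discount each cash flow and weight by its period:
  t   CF        PV=CF/(1+0.03675)^t    t·PV
  1        36.25        34.9650        34.9650
  2        36.25        33.7256        67.4512
  3        36.25        32.5301        97.5904
  4        36.25        31.3770       125.5081
  5        36.25        30.2648       151.3240
  6     1,036.25       834.4884     5,006.9301
  Σ                    997.3510     5,483.7689
Price P = Σ PV = 997.3510.
Macaulay duration = Σ(t·PV) / P = 5,483.7689 / 997.3510 = 5.49833 half-year periods.
In years: 5.49833 / 2 = 2.74917 years.

2.7492 years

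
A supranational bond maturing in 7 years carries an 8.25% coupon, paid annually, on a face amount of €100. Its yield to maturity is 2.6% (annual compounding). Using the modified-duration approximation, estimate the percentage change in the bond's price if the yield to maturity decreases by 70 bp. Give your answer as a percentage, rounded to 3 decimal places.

Periodic yield y = 0.026. Modified duration first:
  t   CF        PV=CF/(1+0.026)^t    t·PV
  1         8.25         8.0409         8.0409
  2         8.25         7.8372        15.6743
  3         8.25         7.6386        22.9157
  4         8.25         7.4450        29.7800
  5         8.25         7.2563        36.2817
  6         8.25         7.0724        42.4347
  7       108.25        90.4475       633.1322
  Σ                    135.7379       788.2595
P = 135.7379; D_Mac = 5.80722 yrs; D_mod = 5.80722/(1+0.026) = 5.66006 yrs.
ΔP/P ≈ -D_mod · Δy = -5.66006 × (-0.007) = +0.039620 = +3.9620%.

+3.962%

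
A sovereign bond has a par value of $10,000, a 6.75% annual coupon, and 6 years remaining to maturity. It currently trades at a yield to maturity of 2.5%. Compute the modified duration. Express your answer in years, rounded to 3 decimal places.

Periodic yield y = 0.025. First find Macaulay duration:
  t   CF        PV=CF/(1+0.025)^t    t·PV
  1       675.00       658.5366       658.5366
  2       675.00       642.4747     1,284.9494
  3       675.00       626.8046     1,880.4138
  4       675.00       611.5167     2,446.0667
  5       675.00       596.6016     2,983.0082
  6    10,675.00     9,205.0190    55,230.1143
  Σ                 12,340.9533    64,483.0891
P = 12,340.9533; Macaulay duration = 64,483.0891 / 12,340.9533 = 5.22513 years.
Modified duration = D_Mac / (1 + y) = 5.22513 / 1.025 = 5.09769 years.

5.098 years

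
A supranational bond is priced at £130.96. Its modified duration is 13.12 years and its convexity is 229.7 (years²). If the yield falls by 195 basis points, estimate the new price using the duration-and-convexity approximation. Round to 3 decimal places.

Duration effect: -D_mod·Δy = -13.12 × (-0.0195) = +0.255840
Convexity effect: ½·C·(Δy)² = 0.5 × 229.7 × (-0.0195)² = +0.0436717125
ΔP/P ≈ +0.255840 + 0.0436717125 = +0.2995117125
New price ≈ 130.96 × (1 + 0.2995117125) = 170.184053869.

£170.184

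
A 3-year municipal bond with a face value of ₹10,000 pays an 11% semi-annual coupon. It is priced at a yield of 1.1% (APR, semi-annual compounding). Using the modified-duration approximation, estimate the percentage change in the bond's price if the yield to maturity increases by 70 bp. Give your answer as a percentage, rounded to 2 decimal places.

Periodic yield y = 0.0055. Modified duration first:
  t   CF        PV=CF/(1+0.0055)^t    t·PV
  1       550.00       546.9915       546.9915
  2       550.00       543.9995     1,087.9991
  3       550.00       541.0239     1,623.0718
  4       550.00       538.0646     2,152.2582
  5       550.00       535.1214     2,675.6070
  6    10,550.00    10,208.4548    61,250.7288
  Σ                 12,913.6558    69,336.6564
P = 12,913.6558; D_Mac = 5.36925 half-year periods = 2.68463 yrs; D_mod = 2.68463/(1+0.0055) = 2.66994 yrs.
ΔP/P ≈ -D_mod · Δy = -2.66994 × (+0.007) = -0.018690 = -1.8690%.

-1.87%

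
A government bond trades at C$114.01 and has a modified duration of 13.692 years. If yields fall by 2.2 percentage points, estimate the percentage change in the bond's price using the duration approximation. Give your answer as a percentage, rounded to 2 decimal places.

+30.12%

Duration approximation: ΔP/P ≈ -D_mod · Δy = -13.692 × (-0.022) = +0.301224.
As a percentage: +30.1224%.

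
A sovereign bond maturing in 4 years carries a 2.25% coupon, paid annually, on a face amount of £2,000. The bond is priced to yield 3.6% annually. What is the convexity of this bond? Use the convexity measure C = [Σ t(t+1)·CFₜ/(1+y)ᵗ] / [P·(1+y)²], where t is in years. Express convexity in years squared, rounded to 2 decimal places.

17.80

With y = 0.036:
  t   CF        PV=CF/(1+0.036)^t    t·PV        t(t+1)·PV
  1        45.00        43.4363        43.4363          86.8726
  2        45.00        41.9269        83.8538         251.5615
  3        45.00        40.4700       121.4100         485.6400
  4     2,045.00     1,775.2286     7,100.9145      35,504.5724
  Σ                  1,901.0618     7,349.6146      36,328.6466
P = 1,901.0618.
Convexity = Σ t(t+1)·PV / [P·(1+y)²] = 36,328.6466 / (1,901.0618 × 1.073296) = 17.80465.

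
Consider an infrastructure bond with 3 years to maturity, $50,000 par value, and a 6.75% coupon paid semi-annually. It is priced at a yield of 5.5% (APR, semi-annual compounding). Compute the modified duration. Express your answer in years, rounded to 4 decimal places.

Periodic yield y = 0.0275. First find Macaulay duration:
  t   CF        PV=CF/(1+0.0275)^t    t·PV
  1     1,687.50     1,642.3358     1,642.3358
  2     1,687.50     1,598.3803     3,196.7606
  3     1,687.50     1,555.6013     4,666.8038
  4     1,687.50     1,513.9672     6,055.8687
  5     1,687.50     1,473.4474     7,367.2369
  6    51,687.50    43,923.2577   263,539.5463
  Σ                 51,706.9896   286,468.5521
P = 51,706.9896; Macaulay duration = 286,468.5521 / 51,706.9896 = 5.54023 half-year periods = 2.77011 years.
Modified duration = D_Mac / (1 + y) = 2.77011 / 1.0275 = 2.69598 years.

2.6960 years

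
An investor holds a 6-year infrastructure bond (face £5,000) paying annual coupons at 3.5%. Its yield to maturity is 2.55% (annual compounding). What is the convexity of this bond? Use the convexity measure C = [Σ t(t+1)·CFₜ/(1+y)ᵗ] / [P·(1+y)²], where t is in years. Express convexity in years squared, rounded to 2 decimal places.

With y = 0.0255:
  t   CF        PV=CF/(1+0.0255)^t    t·PV        t(t+1)·PV
  1       175.00       170.6485       170.6485         341.2969
  2       175.00       166.4051       332.8103         998.4308
  3       175.00       162.2673       486.8020       1,947.2078
  4       175.00       158.2324       632.9296       3,164.6478
  5       175.00       154.2978       771.4890       4,628.9339
  6     5,175.00     4,449.3479    26,696.0874     186,872.6121
  Σ                  5,261.1990    29,090.7667     197,953.1294
P = 5,261.1990.
Convexity = Σ t(t+1)·PV / [P·(1+y)²] = 197,953.1294 / (5,261.1990 × 1.051650) = 35.77720.

35.78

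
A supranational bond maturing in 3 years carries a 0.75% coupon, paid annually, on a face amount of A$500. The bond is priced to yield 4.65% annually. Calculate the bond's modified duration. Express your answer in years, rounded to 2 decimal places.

2.84 years

Periodic yield y = 0.0465. First find Macaulay duration:
  t   CF        PV=CF/(1+0.0465)^t    t·PV
  1         3.75         3.5834         3.5834
  2         3.75         3.4242         6.8483
  3       503.75       439.5389     1,318.6168
  Σ                    446.5465     1,329.0485
P = 446.5465; Macaulay duration = 1,329.0485 / 446.5465 = 2.97628 years.
Modified duration = D_Mac / (1 + y) = 2.97628 / 1.0465 = 2.84404 years.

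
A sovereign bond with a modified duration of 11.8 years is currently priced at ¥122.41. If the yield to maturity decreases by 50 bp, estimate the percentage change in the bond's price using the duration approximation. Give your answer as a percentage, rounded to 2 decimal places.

Duration approximation: ΔP/P ≈ -D_mod · Δy = -11.8 × (-0.005) = +0.059000.
As a percentage: +5.9000%.

+5.90%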